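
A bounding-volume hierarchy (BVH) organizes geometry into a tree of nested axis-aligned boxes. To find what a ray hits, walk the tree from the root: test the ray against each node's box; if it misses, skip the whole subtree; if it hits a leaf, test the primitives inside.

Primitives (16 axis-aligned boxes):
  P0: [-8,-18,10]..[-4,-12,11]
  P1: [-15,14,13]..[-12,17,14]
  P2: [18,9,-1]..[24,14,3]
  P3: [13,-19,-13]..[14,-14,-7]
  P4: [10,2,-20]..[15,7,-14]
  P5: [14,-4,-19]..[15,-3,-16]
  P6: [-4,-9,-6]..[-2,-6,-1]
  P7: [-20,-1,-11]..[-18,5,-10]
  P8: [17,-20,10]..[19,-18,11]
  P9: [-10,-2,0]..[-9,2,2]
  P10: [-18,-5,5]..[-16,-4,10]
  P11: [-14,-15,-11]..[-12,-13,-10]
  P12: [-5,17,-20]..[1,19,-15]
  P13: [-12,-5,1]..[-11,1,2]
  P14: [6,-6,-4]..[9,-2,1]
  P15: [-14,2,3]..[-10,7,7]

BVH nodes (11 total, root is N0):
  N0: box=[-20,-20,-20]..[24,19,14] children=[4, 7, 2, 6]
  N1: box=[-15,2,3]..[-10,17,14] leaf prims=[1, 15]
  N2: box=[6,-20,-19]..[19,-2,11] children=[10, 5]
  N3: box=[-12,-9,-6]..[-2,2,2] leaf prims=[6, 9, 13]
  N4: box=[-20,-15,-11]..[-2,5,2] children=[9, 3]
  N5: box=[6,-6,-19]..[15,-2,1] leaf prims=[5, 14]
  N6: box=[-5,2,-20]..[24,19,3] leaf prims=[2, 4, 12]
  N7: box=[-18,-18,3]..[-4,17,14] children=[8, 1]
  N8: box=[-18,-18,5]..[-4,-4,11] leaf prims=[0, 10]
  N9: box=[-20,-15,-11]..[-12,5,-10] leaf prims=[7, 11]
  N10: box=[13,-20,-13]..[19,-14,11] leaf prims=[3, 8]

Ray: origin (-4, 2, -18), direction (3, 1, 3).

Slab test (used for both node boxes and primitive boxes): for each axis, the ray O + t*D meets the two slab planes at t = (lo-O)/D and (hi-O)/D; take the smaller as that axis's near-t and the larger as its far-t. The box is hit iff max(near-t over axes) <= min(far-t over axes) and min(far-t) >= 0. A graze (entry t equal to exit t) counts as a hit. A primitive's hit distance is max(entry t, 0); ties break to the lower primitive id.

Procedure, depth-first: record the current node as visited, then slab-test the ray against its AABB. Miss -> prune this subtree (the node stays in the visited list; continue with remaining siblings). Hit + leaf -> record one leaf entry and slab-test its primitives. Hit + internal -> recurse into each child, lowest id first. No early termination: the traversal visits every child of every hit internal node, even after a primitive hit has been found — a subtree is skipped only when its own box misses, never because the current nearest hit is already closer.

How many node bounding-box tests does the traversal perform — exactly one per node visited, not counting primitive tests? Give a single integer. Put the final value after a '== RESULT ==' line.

Trace the traversal:
N0 x:[-16/3,28/3] y:[-22,17] z:[-2/3,32/3] -> hit [-2/3,28/3], descend [2, 4, 6, 7]
  N2 x:[10/3,23/3] y:[-22,-4] z:[-1/3,29/3] -> miss, prune
  N4 x:[-16/3,2/3] y:[-17,3] z:[7/3,20/3] -> miss, prune
  N6 x:[-1/3,28/3] y:[0,17] z:[-2/3,7] -> hit [0,7] leaf, test {P2(miss), P4(miss), P12(miss)}
  N7 x:[-14/3,0] y:[-20,15] z:[7,32/3] -> miss, prune

Visited [0, 2, 4, 6, 7]. Tests: 5 box, 1 leaf. Nearest: miss.

== RESULT ==
5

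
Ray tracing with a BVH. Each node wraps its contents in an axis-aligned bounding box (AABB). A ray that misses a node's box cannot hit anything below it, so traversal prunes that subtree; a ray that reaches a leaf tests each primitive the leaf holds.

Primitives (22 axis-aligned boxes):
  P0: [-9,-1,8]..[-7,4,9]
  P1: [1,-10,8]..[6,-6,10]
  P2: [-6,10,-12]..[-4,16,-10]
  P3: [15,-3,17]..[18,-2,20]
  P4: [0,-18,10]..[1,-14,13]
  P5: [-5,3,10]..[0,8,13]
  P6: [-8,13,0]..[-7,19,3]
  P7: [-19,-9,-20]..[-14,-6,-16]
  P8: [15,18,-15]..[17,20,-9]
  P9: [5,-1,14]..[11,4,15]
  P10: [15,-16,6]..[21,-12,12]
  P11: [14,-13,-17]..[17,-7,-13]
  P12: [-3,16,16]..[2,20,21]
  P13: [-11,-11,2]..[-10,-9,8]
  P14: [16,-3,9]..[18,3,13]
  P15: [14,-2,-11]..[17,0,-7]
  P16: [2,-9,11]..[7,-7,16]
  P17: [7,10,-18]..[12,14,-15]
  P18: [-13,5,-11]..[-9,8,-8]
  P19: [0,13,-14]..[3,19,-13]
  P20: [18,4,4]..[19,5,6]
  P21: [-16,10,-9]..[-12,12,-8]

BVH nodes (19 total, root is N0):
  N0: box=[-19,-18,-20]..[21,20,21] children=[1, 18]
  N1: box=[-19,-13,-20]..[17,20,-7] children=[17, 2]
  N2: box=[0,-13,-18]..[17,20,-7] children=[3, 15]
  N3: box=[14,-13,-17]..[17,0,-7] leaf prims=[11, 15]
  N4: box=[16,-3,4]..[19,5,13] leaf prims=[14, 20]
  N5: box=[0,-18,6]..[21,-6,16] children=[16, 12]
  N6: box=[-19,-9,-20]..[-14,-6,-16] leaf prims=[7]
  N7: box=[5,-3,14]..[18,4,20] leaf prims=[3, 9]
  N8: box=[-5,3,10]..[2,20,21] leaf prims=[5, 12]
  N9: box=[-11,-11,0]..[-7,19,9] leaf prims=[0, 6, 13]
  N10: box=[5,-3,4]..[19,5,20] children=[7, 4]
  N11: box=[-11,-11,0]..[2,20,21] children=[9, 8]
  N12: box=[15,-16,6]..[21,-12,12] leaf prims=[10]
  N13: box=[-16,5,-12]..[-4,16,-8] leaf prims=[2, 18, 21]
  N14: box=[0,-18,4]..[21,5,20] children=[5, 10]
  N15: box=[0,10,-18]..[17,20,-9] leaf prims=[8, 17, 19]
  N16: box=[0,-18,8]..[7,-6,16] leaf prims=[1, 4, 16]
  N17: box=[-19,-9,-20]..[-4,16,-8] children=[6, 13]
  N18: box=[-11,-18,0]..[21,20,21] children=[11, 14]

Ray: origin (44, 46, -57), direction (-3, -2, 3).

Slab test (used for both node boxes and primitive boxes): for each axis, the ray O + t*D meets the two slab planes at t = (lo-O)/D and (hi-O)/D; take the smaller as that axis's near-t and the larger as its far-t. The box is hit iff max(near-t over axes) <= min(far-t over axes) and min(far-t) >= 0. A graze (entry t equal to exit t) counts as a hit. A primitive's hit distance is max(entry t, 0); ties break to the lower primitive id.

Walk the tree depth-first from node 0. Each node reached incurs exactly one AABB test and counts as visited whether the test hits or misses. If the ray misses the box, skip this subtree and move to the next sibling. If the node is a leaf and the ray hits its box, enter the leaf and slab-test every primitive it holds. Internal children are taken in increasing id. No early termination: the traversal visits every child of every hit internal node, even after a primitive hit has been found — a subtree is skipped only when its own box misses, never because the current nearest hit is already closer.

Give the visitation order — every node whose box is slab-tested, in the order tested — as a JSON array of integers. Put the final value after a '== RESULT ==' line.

Traverse from the root:
N0 x:[23/3,21] y:[13,32] z:[37/3,26] -> hit [13,21], descend [1, 18]
  N1 x:[9,21] y:[13,59/2] z:[37/3,50/3] -> hit [13,50/3], descend [2, 17]
    N2 x:[9,44/3] y:[13,59/2] z:[13,50/3] -> hit [13,44/3], descend [3, 15]
      N3 x:[9,10] y:[23,59/2] z:[40/3,50/3] -> miss, prune
      N15 x:[9,44/3] y:[13,18] z:[13,16] -> hit [13,44/3] leaf, test {P8(miss), P17(miss), P19@t=43/3}
    N17 x:[16,21] y:[15,55/2] z:[37/3,49/3] -> hit [16,49/3], descend [6, 13]
      N6 x:[58/3,21] y:[26,55/2] z:[37/3,41/3] -> miss, prune
      N13 x:[16,20] y:[15,41/2] z:[15,49/3] -> hit [16,49/3] leaf, test {P2(miss), P18(miss), P21(miss)}
  N18 x:[23/3,55/3] y:[13,32] z:[19,26] -> miss, prune

Visited [0, 1, 2, 3, 15, 17, 6, 13, 18]. Tests: 9 box, 2 leaf. Nearest: P19.

== RESULT ==
[0, 1, 2, 3, 15, 17, 6, 13, 18]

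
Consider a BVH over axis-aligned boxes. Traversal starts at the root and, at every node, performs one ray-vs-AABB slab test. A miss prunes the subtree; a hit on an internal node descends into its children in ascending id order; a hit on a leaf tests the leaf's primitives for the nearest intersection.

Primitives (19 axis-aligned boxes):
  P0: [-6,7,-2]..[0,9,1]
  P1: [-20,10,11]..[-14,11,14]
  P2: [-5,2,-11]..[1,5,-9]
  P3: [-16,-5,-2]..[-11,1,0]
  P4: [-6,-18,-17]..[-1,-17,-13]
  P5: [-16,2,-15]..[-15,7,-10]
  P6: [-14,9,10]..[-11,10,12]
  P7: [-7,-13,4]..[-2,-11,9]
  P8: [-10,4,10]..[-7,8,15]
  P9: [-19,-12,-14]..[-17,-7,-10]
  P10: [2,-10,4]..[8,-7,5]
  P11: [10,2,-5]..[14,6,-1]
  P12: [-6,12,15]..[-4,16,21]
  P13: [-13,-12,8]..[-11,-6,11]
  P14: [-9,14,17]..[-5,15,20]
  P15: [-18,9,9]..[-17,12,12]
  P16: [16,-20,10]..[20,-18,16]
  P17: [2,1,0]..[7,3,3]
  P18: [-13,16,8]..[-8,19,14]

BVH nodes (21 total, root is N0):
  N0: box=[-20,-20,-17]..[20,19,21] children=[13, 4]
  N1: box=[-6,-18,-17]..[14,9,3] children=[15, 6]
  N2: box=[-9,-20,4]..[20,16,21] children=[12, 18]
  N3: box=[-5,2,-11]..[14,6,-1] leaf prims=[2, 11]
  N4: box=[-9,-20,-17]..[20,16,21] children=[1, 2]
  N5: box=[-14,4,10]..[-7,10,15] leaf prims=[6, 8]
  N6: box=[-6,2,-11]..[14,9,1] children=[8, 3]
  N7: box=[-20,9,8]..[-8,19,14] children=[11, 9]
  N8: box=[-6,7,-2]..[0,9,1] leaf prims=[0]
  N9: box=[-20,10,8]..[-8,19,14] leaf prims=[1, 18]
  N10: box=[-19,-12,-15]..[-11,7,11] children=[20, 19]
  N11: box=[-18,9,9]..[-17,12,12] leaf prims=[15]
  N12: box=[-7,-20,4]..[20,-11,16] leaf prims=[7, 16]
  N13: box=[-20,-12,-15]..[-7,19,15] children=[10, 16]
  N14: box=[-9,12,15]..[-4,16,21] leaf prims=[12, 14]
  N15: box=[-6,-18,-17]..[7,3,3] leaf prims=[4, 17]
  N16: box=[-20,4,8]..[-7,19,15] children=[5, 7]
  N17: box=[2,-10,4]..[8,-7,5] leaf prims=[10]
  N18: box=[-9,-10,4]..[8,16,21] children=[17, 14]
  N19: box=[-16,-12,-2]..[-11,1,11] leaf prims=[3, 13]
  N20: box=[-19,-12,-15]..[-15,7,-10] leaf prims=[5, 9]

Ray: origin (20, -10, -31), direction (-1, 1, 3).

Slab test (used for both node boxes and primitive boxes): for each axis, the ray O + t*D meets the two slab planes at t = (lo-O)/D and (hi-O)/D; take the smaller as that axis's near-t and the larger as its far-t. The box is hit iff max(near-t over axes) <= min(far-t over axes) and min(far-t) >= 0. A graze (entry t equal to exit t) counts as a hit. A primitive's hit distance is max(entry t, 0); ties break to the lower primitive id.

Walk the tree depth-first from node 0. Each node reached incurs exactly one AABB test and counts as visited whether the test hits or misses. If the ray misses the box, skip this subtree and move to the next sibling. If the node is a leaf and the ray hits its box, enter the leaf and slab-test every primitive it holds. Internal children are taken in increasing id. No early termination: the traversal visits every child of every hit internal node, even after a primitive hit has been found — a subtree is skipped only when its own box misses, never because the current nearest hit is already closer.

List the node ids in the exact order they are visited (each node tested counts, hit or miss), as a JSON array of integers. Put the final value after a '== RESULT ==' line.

Trace the traversal:
N0 x:[0,40] y:[-10,29] z:[14/3,52/3] -> hit [14/3,52/3], descend [4, 13]
  N4 x:[0,29] y:[-10,26] z:[14/3,52/3] -> hit [14/3,52/3], descend [1, 2]
    N1 x:[6,26] y:[-8,19] z:[14/3,34/3] -> hit [6,34/3], descend [6, 15]
      N6 x:[6,26] y:[12,19] z:[20/3,32/3] -> miss, prune
      N15 x:[13,26] y:[-8,13] z:[14/3,34/3] -> miss, prune
    N2 x:[0,29] y:[-10,26] z:[35/3,52/3] -> hit [35/3,52/3], descend [12, 18]
      N12 x:[0,27] y:[-10,-1] z:[35/3,47/3] -> miss, prune
      N18 x:[12,29] y:[0,26] z:[35/3,52/3] -> hit [12,52/3], descend [14, 17]
        N14 x:[24,29] y:[22,26] z:[46/3,52/3] -> miss, prune
        N17 x:[12,18] y:[0,3] z:[35/3,12] -> miss, prune
  N13 x:[27,40] y:[-2,29] z:[16/3,46/3] -> miss, prune

Visited [0, 4, 1, 6, 15, 2, 12, 18, 14, 17, 13]. Tests: 11 box, 0 leaf. Nearest: miss.

== RESULT ==
[0, 4, 1, 6, 15, 2, 12, 18, 14, 17, 13]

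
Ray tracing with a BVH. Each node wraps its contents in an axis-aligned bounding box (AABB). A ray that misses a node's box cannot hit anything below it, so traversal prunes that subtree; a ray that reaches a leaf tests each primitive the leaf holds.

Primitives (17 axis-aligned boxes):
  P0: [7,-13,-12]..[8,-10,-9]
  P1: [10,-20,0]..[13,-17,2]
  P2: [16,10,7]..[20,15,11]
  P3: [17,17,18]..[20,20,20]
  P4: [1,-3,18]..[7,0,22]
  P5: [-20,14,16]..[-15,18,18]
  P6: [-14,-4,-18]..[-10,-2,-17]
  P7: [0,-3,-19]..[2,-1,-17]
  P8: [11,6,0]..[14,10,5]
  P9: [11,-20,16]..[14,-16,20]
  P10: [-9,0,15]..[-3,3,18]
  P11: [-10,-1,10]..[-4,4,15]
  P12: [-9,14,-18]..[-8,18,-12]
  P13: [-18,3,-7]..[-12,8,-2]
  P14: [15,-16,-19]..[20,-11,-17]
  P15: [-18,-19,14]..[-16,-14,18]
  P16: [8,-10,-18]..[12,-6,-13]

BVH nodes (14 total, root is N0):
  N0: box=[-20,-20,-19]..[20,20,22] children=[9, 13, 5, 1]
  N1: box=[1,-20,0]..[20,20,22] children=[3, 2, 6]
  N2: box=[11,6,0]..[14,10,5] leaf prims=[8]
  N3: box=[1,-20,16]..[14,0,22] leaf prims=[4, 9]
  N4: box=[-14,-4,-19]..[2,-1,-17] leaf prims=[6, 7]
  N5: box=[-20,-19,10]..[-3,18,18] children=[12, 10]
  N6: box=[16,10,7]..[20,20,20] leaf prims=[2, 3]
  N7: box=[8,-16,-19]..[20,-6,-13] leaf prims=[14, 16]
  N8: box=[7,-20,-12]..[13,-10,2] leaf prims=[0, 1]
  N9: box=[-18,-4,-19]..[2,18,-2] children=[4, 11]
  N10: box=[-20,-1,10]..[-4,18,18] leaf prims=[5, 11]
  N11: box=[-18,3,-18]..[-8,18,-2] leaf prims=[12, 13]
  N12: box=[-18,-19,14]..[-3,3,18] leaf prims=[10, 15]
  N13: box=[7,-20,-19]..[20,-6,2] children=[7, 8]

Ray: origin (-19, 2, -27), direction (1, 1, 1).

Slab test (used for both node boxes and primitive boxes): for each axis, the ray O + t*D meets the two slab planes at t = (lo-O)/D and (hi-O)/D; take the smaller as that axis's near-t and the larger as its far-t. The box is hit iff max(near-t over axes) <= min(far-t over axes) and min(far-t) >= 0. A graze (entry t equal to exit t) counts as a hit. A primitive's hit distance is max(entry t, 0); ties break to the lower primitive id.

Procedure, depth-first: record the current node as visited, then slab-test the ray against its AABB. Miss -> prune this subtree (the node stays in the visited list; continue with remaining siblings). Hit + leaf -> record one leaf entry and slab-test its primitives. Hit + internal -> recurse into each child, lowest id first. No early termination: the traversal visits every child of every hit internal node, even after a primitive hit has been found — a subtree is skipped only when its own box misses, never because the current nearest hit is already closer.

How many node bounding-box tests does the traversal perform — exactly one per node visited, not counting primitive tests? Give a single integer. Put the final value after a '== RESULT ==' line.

Trace the traversal:
N0 x:[-1,39] y:[-22,18] z:[8,49] -> hit [8,18], descend [1, 5, 9, 13]
  N1 x:[20,39] y:[-22,18] z:[27,49] -> miss, prune
  N5 x:[-1,16] y:[-21,16] z:[37,45] -> miss, prune
  N9 x:[1,21] y:[-6,16] z:[8,25] -> hit [8,16], descend [4, 11]
    N4 x:[5,21] y:[-6,-3] z:[8,10] -> miss, prune
    N11 x:[1,11] y:[1,16] z:[9,25] -> hit [9,11] leaf, test {P12(miss), P13(miss)}
  N13 x:[26,39] y:[-22,-8] z:[8,29] -> miss, prune

7 AABB tests over nodes [0, 1, 5, 9, 4, 11, 13]; 1 leaf entered; closest miss.

== RESULT ==
7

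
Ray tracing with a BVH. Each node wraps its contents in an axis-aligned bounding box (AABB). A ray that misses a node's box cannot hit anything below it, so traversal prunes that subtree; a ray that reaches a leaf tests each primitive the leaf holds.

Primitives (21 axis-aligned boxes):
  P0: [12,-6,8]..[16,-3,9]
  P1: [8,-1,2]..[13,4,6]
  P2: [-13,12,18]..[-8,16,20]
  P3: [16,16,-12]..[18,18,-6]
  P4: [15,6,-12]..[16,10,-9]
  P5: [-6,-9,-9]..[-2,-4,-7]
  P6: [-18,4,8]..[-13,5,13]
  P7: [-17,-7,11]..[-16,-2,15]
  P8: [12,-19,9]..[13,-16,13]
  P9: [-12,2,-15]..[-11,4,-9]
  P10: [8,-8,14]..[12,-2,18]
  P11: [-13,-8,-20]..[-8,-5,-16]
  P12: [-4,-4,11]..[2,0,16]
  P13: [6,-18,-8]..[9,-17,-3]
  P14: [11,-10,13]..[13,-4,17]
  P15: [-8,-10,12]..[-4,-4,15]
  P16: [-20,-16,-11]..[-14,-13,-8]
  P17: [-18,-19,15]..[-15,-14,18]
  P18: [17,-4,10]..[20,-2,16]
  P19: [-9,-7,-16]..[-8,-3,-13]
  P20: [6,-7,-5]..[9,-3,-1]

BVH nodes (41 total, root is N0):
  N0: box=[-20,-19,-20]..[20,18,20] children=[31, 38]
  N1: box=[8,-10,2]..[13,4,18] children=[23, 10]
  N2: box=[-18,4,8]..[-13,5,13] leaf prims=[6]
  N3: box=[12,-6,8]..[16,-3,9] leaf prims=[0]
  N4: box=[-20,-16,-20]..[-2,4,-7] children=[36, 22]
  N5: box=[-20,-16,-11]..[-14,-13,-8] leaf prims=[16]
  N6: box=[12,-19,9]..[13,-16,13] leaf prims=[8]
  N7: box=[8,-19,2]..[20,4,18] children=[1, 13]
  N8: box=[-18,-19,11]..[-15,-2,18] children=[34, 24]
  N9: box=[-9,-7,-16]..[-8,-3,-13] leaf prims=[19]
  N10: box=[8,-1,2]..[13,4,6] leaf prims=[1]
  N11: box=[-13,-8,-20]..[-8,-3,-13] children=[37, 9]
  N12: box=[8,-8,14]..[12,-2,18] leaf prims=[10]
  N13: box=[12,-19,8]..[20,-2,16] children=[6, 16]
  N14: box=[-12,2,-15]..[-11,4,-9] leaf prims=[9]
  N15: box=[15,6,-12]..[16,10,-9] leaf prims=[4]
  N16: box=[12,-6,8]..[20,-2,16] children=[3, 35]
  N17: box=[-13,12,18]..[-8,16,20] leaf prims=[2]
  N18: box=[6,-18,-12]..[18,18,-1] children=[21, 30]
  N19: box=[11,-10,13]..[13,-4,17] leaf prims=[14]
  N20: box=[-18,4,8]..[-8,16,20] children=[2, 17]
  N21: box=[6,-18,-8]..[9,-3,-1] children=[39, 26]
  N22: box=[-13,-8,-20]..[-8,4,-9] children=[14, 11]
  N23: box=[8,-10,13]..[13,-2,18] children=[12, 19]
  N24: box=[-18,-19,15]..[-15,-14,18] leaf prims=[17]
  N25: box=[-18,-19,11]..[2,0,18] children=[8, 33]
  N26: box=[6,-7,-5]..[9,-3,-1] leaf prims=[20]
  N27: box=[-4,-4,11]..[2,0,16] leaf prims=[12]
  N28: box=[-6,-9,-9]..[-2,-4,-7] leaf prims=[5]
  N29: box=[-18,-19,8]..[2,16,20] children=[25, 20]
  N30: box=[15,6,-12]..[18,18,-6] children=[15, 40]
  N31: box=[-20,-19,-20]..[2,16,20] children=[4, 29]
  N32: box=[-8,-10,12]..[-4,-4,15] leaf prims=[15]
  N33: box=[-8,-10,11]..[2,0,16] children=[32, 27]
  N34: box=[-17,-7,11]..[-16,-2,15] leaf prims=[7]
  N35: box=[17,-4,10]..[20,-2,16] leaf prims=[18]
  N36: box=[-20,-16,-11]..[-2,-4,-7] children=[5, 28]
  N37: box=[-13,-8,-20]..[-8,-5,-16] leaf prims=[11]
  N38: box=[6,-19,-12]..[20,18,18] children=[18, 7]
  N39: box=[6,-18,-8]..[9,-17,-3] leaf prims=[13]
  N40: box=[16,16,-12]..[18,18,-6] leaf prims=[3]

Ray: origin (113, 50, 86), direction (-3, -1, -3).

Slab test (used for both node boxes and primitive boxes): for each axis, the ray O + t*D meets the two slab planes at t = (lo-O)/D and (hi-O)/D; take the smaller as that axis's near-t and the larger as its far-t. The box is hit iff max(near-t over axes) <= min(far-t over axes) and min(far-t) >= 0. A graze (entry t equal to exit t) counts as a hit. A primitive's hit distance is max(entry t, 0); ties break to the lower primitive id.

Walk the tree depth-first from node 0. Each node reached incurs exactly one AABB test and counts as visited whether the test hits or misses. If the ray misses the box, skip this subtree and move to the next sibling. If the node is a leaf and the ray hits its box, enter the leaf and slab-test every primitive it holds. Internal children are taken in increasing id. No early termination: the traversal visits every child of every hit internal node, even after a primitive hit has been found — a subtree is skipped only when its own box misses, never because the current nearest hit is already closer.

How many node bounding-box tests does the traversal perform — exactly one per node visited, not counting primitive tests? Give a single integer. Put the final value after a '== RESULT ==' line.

Walk:
N0 x:[31,133/3] y:[32,69] z:[22,106/3] -> hit [32,106/3], descend [31, 38]
  N31 x:[37,133/3] y:[34,69] z:[22,106/3] -> miss, prune
  N38 x:[31,107/3] y:[32,69] z:[68/3,98/3] -> hit [32,98/3], descend [7, 18]
    N7 x:[31,35] y:[46,69] z:[68/3,28] -> miss, prune
    N18 x:[95/3,107/3] y:[32,68] z:[29,98/3] -> hit [32,98/3], descend [21, 30]
      N21 x:[104/3,107/3] y:[53,68] z:[29,94/3] -> miss, prune
      N30 x:[95/3,98/3] y:[32,44] z:[92/3,98/3] -> hit [32,98/3], descend [15, 40]
        N15 x:[97/3,98/3] y:[40,44] z:[95/3,98/3] -> miss, prune
        N40 x:[95/3,97/3] y:[32,34] z:[92/3,98/3] -> hit [32,97/3] leaf, test {P3@t=32}

Visited [0, 31, 38, 7, 18, 21, 30, 15, 40]. Tests: 9 box, 1 leaf. Nearest: P3.

== RESULT ==
9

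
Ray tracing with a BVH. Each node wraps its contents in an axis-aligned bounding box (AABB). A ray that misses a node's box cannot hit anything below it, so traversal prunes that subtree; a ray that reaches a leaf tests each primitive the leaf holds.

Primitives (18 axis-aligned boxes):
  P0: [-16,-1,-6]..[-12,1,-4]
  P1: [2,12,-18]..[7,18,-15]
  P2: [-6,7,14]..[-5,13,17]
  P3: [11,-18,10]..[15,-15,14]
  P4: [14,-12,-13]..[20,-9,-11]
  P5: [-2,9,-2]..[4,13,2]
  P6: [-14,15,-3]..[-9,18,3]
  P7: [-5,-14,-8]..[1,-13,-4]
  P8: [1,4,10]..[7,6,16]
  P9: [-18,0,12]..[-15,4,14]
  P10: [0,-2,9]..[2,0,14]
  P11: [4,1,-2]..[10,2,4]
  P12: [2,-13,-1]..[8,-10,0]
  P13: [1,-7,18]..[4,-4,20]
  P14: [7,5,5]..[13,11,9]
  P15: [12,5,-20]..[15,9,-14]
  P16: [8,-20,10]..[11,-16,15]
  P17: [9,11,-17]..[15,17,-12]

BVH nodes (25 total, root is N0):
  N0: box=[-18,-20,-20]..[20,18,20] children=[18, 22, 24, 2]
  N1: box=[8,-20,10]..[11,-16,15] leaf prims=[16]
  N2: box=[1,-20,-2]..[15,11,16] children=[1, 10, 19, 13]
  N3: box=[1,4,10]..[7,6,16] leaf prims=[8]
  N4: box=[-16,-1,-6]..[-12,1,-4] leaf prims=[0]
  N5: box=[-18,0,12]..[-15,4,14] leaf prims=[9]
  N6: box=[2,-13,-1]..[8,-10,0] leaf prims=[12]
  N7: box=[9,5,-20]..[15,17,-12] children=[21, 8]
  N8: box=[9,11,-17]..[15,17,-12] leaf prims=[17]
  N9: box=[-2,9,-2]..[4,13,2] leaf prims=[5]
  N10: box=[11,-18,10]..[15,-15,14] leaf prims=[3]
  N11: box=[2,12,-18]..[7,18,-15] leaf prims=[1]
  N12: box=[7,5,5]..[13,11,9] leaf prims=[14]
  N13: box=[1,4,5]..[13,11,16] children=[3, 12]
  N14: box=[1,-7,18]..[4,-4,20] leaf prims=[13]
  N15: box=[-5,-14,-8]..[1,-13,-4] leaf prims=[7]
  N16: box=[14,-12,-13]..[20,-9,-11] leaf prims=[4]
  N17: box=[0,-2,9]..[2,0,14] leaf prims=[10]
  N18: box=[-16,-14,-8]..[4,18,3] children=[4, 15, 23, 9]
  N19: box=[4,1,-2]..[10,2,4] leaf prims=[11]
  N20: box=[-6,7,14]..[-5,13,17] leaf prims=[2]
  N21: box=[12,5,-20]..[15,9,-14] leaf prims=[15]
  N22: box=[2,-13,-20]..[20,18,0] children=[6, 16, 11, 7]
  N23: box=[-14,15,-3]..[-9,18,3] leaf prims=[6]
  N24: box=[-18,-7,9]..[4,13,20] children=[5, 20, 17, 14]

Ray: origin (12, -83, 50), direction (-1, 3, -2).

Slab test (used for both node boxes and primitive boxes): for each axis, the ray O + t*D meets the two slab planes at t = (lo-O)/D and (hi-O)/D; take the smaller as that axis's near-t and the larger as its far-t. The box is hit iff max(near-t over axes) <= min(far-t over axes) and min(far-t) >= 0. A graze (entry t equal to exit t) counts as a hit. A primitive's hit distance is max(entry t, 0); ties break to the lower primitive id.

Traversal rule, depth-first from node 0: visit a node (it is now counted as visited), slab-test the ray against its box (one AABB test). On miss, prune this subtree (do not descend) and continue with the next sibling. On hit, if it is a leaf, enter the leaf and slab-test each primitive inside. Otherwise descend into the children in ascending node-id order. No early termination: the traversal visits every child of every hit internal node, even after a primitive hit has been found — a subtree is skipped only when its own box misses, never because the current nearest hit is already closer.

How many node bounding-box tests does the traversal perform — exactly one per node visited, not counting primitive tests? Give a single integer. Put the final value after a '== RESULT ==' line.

Trace the traversal:
N0 x:[-8,30] y:[21,101/3] z:[15,35] -> hit [21,30], descend [2, 18, 22, 24]
  N2 x:[-3,11] y:[21,94/3] z:[17,26] -> miss, prune
  N18 x:[8,28] y:[23,101/3] z:[47/2,29] -> hit [47/2,28], descend [4, 9, 15, 23]
    N4 x:[24,28] y:[82/3,28] z:[27,28] -> hit [82/3,28] leaf, test {P0@t=82/3}
    N9 x:[8,14] y:[92/3,32] z:[24,26] -> miss, prune
    N15 x:[11,17] y:[23,70/3] z:[27,29] -> miss, prune
    N23 x:[21,26] y:[98/3,101/3] z:[47/2,53/2] -> miss, prune
  N22 x:[-8,10] y:[70/3,101/3] z:[25,35] -> miss, prune
  N24 x:[8,30] y:[76/3,32] z:[15,41/2] -> miss, prune

Summary -> nodes [0, 2, 18, 4, 9, 15, 23, 22, 24]; box-tests=9; leaf-entries=1; first=P0

== RESULT ==
9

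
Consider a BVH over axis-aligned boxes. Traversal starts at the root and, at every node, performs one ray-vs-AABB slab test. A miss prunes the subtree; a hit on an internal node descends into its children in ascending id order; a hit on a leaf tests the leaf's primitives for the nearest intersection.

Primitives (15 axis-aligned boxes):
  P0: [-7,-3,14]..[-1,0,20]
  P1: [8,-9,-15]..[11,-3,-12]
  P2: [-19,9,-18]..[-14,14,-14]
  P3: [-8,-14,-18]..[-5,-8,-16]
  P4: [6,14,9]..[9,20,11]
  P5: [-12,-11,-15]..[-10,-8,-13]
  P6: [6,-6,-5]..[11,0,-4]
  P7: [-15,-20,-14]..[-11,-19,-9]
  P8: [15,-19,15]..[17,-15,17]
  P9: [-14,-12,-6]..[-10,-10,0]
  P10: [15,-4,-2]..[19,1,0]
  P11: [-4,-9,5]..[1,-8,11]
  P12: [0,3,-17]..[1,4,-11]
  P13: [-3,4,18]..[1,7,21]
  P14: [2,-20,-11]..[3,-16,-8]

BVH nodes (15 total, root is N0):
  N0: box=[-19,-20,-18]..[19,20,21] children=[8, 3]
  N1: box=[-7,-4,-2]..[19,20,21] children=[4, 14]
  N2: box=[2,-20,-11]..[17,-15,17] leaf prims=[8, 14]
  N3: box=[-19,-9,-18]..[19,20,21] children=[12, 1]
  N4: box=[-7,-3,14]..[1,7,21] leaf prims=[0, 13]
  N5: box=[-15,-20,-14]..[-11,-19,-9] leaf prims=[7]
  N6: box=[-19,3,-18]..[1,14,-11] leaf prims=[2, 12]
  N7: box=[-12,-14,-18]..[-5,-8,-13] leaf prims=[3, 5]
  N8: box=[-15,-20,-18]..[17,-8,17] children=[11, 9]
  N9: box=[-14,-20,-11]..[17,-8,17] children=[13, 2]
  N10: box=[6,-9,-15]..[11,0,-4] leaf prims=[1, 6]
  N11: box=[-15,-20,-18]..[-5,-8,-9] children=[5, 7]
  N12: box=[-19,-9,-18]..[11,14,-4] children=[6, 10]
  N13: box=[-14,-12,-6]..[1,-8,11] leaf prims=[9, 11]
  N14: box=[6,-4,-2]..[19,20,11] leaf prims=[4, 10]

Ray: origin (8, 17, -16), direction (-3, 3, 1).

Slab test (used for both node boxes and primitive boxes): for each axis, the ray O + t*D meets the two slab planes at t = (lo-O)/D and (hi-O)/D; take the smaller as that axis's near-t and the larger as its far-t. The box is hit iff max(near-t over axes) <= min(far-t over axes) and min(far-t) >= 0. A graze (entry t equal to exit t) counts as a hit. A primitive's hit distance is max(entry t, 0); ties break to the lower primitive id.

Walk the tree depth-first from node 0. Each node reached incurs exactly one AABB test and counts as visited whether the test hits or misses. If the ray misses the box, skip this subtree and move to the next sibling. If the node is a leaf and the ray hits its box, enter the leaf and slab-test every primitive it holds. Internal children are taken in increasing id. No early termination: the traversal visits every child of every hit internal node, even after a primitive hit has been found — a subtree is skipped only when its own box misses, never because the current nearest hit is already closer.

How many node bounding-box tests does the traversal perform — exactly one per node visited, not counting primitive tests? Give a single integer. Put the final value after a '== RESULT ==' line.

Traverse from the root:
N0 x:[-11/3,9] y:[-37/3,1] z:[-2,37] -> hit [-2,1], descend [3, 8]
  N3 x:[-11/3,9] y:[-26/3,1] z:[-2,37] -> hit [-2,1], descend [1, 12]
    N1 x:[-11/3,5] y:[-7,1] z:[14,37] -> miss, prune
    N12 x:[-1,9] y:[-26/3,-1] z:[-2,12] -> miss, prune
  N8 x:[-3,23/3] y:[-37/3,-25/3] z:[-2,33] -> miss, prune

Summary -> nodes [0, 3, 1, 12, 8]; box-tests=5; leaf-entries=0; first=miss

== RESULT ==
5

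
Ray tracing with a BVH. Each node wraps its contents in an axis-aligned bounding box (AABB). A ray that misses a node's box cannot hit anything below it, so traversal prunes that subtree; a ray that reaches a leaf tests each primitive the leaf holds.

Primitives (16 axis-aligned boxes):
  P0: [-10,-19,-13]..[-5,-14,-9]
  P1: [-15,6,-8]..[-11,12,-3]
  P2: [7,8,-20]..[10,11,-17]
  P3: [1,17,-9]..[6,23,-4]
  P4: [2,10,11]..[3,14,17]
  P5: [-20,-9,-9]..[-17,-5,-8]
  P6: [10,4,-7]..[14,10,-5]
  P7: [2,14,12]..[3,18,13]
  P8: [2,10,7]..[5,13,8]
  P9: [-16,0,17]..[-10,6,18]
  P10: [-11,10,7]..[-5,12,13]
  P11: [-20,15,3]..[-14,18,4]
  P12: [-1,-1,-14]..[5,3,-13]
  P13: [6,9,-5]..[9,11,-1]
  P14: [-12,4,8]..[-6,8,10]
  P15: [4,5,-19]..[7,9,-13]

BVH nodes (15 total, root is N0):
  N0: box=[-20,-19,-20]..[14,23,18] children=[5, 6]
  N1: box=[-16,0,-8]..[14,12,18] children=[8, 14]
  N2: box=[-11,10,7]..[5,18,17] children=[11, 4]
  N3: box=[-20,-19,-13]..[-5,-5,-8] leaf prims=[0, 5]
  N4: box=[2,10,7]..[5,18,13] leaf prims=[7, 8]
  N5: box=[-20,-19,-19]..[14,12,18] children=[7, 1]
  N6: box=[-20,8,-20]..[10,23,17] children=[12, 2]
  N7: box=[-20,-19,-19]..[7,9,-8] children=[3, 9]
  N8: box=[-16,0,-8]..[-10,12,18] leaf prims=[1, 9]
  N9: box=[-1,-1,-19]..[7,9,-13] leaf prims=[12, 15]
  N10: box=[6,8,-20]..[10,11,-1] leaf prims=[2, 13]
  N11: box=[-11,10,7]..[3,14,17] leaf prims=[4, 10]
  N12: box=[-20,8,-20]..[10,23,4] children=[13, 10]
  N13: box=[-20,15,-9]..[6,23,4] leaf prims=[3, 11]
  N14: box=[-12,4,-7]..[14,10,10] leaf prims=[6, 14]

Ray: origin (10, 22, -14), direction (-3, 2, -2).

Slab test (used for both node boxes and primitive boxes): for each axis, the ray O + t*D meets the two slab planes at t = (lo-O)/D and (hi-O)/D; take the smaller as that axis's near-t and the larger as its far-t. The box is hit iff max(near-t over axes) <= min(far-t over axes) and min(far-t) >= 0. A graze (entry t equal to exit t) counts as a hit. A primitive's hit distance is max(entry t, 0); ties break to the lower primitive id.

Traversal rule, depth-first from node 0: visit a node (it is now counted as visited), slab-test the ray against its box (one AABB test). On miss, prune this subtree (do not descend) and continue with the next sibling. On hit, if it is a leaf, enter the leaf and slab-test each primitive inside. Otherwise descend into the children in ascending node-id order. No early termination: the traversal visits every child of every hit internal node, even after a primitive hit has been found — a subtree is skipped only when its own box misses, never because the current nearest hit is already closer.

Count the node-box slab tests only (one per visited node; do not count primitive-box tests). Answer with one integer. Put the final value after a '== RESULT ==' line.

Walk:
N0 x:[-4/3,10] y:[-41/2,1/2] z:[-16,3] -> hit [-4/3,1/2], descend [5, 6]
  N5 x:[-4/3,10] y:[-41/2,-5] z:[-16,5/2] -> miss, prune
  N6 x:[0,10] y:[-7,1/2] z:[-31/2,3] -> hit [0,1/2], descend [2, 12]
    N2 x:[5/3,7] y:[-6,-2] z:[-31/2,-21/2] -> miss, prune
    N12 x:[0,10] y:[-7,1/2] z:[-9,3] -> hit [0,1/2], descend [10, 13]
      N10 x:[0,4/3] y:[-7,-11/2] z:[-13/2,3] -> miss, prune
      N13 x:[4/3,10] y:[-7/2,1/2] z:[-9,-5/2] -> miss, prune

Summary -> nodes [0, 5, 6, 2, 12, 10, 13]; box-tests=7; leaf-entries=0; first=miss

== RESULT ==
7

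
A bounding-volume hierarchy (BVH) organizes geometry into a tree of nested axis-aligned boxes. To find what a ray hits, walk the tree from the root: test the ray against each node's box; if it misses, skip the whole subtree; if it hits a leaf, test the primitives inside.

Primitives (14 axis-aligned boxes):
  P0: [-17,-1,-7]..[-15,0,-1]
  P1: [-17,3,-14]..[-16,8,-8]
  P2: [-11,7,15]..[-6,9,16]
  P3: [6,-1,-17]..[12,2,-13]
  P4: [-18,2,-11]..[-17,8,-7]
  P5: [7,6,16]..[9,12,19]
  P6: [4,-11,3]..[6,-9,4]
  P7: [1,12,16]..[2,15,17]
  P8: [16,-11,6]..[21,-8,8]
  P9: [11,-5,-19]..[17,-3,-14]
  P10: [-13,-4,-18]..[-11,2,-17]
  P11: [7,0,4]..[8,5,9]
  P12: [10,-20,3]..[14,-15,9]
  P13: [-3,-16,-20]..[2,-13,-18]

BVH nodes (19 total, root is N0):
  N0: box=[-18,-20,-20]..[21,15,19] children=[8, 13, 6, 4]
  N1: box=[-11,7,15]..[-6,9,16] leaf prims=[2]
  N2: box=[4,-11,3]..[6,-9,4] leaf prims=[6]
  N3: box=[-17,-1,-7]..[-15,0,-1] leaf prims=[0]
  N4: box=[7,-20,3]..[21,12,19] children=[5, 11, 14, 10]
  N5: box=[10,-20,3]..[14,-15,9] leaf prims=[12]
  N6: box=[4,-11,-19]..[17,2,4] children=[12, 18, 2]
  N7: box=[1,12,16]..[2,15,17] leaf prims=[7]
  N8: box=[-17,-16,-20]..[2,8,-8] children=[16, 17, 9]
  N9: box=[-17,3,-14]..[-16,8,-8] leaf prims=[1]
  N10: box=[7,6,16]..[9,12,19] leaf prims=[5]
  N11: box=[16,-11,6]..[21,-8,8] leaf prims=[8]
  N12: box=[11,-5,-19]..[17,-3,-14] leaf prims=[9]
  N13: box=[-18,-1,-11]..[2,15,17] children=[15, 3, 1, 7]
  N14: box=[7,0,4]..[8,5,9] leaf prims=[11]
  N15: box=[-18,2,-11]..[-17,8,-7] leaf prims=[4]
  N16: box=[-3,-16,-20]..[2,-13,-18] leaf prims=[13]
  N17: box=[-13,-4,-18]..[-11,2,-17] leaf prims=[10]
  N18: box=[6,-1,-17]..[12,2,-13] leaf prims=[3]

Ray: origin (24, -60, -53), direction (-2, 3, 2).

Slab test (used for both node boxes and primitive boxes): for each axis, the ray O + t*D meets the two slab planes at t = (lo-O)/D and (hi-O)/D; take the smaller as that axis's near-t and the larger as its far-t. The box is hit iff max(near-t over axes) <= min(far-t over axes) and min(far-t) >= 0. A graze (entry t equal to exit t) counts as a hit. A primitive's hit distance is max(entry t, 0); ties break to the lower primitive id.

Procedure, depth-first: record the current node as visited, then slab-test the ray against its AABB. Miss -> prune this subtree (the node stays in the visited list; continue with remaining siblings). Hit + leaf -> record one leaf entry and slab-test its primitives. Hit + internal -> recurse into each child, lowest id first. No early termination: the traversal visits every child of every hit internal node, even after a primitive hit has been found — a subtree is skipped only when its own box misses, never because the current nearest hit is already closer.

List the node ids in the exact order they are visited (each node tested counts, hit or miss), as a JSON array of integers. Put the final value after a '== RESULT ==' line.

Walk:
N0 x:[3/2,21] y:[40/3,25] z:[33/2,36] -> hit [33/2,21], descend [4, 6, 8, 13]
  N4 x:[3/2,17/2] y:[40/3,24] z:[28,36] -> miss, prune
  N6 x:[7/2,10] y:[49/3,62/3] z:[17,57/2] -> miss, prune
  N8 x:[11,41/2] y:[44/3,68/3] z:[33/2,45/2] -> hit [33/2,41/2], descend [9, 16, 17]
    N9 x:[20,41/2] y:[21,68/3] z:[39/2,45/2] -> miss, prune
    N16 x:[11,27/2] y:[44/3,47/3] z:[33/2,35/2] -> miss, prune
    N17 x:[35/2,37/2] y:[56/3,62/3] z:[35/2,18] -> miss, prune
  N13 x:[11,21] y:[59/3,25] z:[21,35] -> hit [21,21], descend [1, 3, 7, 15]
    N1 x:[15,35/2] y:[67/3,23] z:[34,69/2] -> miss, prune
    N3 x:[39/2,41/2] y:[59/3,20] z:[23,26] -> miss, prune
    N7 x:[11,23/2] y:[24,25] z:[69/2,35] -> miss, prune
    N15 x:[41/2,21] y:[62/3,68/3] z:[21,23] -> hit [21,21] leaf, test {P4@t=21}

Visited [0, 4, 6, 8, 9, 16, 17, 13, 1, 3, 7, 15]. Tests: 12 box, 1 leaf. Nearest: P4.

== RESULT ==
[0, 4, 6, 8, 9, 16, 17, 13, 1, 3, 7, 15]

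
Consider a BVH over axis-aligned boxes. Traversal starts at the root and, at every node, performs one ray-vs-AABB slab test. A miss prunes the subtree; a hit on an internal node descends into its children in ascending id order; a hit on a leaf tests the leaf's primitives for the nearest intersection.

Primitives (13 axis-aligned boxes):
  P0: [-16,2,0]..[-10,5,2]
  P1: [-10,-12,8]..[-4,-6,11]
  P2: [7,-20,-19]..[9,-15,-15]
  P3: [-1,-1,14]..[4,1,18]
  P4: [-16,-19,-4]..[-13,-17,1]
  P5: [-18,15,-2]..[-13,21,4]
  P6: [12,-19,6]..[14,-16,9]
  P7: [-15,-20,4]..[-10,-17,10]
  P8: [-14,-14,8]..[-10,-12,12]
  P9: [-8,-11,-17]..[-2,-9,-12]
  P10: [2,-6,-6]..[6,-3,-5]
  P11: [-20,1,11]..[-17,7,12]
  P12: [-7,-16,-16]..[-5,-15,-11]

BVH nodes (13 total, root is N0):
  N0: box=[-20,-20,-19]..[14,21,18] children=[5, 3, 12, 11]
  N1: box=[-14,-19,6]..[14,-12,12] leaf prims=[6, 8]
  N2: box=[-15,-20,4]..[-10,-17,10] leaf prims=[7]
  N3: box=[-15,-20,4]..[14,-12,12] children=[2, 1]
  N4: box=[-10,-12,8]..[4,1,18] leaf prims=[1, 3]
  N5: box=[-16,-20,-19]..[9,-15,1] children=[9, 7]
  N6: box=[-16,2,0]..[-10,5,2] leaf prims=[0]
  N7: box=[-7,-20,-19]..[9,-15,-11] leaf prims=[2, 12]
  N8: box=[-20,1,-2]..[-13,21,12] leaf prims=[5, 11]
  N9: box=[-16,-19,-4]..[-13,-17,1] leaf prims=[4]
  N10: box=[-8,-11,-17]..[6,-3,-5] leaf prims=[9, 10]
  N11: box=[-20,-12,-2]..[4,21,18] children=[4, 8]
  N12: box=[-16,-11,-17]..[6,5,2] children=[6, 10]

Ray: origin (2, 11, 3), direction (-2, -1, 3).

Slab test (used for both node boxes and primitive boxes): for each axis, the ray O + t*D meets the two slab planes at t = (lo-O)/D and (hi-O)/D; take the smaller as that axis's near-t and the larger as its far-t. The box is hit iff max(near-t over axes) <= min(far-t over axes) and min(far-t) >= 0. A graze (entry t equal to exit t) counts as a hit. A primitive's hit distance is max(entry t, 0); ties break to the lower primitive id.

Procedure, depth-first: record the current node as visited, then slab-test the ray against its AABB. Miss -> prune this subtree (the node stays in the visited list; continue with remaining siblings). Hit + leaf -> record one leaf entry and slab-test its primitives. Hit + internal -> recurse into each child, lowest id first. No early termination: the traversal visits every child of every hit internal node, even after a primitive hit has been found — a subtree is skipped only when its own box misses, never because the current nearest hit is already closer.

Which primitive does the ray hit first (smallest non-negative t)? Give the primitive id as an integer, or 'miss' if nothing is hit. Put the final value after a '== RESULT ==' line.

Traverse from the root:
N0 x:[-6,11] y:[-10,31] z:[-22/3,5] -> hit [-6,5], descend [3, 5, 11, 12]
  N3 x:[-6,17/2] y:[23,31] z:[1/3,3] -> miss, prune
  N5 x:[-7/2,9] y:[26,31] z:[-22/3,-2/3] -> miss, prune
  N11 x:[-1,11] y:[-10,23] z:[-5/3,5] -> hit [-1,5], descend [4, 8]
    N4 x:[-1,6] y:[10,23] z:[5/3,5] -> miss, prune
    N8 x:[15/2,11] y:[-10,10] z:[-5/3,3] -> miss, prune
  N12 x:[-2,9] y:[6,22] z:[-20/3,-1/3] -> miss, prune

Summary -> nodes [0, 3, 5, 11, 4, 8, 12]; box-tests=7; leaf-entries=0; first=miss

== RESULT ==
miss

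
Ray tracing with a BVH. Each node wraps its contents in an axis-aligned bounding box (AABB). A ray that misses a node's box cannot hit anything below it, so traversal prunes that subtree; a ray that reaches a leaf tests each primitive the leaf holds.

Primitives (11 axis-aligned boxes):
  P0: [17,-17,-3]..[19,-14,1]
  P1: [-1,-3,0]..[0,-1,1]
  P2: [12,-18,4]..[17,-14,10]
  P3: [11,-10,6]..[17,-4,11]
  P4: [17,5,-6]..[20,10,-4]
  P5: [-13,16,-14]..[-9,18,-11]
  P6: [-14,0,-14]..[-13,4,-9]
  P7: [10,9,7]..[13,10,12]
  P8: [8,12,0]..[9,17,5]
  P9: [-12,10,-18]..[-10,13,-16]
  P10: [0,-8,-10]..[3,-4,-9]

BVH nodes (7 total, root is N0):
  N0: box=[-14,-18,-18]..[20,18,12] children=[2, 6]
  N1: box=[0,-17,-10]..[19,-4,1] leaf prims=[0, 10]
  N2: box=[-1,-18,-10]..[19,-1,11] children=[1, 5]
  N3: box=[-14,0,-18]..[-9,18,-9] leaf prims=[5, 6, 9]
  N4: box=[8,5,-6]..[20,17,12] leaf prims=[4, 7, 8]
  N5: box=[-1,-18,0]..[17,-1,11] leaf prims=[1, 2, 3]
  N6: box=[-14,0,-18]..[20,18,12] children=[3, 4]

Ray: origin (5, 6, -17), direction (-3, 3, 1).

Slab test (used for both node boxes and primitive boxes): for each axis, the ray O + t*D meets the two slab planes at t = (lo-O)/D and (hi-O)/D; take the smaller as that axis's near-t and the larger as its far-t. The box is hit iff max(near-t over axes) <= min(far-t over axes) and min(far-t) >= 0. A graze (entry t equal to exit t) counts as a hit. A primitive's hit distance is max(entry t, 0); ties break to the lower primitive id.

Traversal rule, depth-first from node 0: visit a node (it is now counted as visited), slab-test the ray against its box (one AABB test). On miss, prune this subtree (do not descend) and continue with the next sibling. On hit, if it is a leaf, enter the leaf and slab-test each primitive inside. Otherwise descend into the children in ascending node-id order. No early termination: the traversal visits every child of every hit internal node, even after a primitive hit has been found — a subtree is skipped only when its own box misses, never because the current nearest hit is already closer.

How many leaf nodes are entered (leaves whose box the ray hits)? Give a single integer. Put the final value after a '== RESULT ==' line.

Traverse from the root:
N0 x:[-5,19/3] y:[-8,4] z:[-1,29] -> hit [-1,4], descend [2, 6]
  N2 x:[-14/3,2] y:[-8,-7/3] z:[7,28] -> miss, prune
  N6 x:[-5,19/3] y:[-2,4] z:[-1,29] -> hit [-1,4], descend [3, 4]
    N3 x:[14/3,19/3] y:[-2,4] z:[-1,8] -> miss, prune
    N4 x:[-5,-1] y:[-1/3,11/3] z:[11,29] -> miss, prune

Visited [0, 2, 6, 3, 4]. Tests: 5 box, 0 leaf. Nearest: miss.

== RESULT ==
0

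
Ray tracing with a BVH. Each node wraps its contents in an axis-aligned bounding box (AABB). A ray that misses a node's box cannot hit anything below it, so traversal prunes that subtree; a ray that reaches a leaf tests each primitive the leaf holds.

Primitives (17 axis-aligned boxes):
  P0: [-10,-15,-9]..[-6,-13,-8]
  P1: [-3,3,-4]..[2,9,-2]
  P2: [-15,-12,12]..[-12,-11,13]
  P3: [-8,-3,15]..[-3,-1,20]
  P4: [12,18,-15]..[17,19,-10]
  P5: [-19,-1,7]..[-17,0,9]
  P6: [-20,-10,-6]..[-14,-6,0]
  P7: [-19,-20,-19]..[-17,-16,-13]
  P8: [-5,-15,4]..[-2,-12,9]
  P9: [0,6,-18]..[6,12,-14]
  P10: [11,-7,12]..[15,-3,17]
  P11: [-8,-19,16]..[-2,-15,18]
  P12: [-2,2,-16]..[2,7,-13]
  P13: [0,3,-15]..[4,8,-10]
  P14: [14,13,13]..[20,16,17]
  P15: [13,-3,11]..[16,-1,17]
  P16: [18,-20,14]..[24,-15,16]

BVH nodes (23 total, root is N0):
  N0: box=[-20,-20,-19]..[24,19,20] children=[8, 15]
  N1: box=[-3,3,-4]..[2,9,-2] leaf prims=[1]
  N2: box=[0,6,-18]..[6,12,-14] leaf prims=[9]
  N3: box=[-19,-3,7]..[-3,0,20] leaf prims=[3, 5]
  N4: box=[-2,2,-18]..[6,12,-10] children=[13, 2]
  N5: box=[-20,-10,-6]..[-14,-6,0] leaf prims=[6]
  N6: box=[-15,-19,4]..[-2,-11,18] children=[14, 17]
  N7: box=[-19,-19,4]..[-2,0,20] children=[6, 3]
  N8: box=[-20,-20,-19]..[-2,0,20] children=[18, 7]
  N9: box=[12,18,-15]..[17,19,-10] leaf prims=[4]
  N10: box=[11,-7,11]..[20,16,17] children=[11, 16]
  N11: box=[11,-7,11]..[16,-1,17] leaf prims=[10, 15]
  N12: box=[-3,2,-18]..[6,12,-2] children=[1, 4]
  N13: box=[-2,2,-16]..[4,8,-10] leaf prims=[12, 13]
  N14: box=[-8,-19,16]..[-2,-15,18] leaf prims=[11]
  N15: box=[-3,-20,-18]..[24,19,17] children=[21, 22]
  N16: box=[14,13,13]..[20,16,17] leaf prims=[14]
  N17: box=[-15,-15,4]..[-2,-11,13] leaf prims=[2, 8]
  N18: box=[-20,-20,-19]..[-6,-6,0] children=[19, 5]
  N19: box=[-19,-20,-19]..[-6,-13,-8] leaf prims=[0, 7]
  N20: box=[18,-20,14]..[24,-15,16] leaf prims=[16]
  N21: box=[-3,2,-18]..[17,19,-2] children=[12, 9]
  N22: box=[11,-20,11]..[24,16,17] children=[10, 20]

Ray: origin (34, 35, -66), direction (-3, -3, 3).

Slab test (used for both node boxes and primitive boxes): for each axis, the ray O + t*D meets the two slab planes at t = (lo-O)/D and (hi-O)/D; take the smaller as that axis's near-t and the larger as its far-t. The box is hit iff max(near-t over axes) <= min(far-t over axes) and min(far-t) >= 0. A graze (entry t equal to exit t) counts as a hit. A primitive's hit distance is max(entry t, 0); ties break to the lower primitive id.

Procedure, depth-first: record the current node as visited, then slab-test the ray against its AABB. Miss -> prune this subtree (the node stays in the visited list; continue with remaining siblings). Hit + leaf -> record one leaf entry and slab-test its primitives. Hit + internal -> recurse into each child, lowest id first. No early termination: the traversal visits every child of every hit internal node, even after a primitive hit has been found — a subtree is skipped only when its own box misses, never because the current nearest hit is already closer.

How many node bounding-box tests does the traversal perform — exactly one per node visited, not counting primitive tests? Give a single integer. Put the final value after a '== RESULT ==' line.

Traverse from the root:
N0 x:[10/3,18] y:[16/3,55/3] z:[47/3,86/3] -> hit [47/3,18], descend [8, 15]
  N8 x:[12,18] y:[35/3,55/3] z:[47/3,86/3] -> hit [47/3,18], descend [7, 18]
    N7 x:[12,53/3] y:[35/3,18] z:[70/3,86/3] -> miss, prune
    N18 x:[40/3,18] y:[41/3,55/3] z:[47/3,22] -> hit [47/3,18], descend [5, 19]
      N5 x:[16,18] y:[41/3,15] z:[20,22] -> miss, prune
      N19 x:[40/3,53/3] y:[16,55/3] z:[47/3,58/3] -> hit [16,53/3] leaf, test {P0(miss), P7@t=17}
  N15 x:[10/3,37/3] y:[16/3,55/3] z:[16,83/3] -> miss, prune

Visited [0, 8, 7, 18, 5, 19, 15]. Tests: 7 box, 1 leaf. Nearest: P7.

== RESULT ==
7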